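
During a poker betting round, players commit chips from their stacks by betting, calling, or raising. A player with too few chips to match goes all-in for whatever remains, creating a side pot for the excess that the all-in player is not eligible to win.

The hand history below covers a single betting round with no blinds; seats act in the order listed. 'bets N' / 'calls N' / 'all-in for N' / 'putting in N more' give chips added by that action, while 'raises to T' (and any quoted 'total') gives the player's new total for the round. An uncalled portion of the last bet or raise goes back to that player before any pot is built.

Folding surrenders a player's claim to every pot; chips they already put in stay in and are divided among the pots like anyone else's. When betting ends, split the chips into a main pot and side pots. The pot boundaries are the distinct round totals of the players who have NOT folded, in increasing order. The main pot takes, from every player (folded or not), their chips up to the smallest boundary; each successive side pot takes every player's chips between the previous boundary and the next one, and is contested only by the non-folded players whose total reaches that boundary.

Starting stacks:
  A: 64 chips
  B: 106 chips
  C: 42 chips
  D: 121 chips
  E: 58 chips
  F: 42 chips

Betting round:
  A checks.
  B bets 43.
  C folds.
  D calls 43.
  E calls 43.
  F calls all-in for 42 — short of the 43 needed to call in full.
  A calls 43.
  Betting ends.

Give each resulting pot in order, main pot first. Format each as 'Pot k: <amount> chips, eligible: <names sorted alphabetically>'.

Contributions: A=43, B=43, D=43, E=43, F=42
Folded: C
Pot levels (distinct totals of non-folded players): 42, 43
Layer 1-42: 42 each from A, B, D, E, F = 42*5 = 210 chips; eligible A, B, D, E, F
Layer 43-43: 1 each from A, B, D, E = 1*4 = 4 chips; eligible A, B, D, E

Pot 1: 210 chips, eligible: A, B, D, E, F
Pot 2: 4 chips, eligible: A, B, D, E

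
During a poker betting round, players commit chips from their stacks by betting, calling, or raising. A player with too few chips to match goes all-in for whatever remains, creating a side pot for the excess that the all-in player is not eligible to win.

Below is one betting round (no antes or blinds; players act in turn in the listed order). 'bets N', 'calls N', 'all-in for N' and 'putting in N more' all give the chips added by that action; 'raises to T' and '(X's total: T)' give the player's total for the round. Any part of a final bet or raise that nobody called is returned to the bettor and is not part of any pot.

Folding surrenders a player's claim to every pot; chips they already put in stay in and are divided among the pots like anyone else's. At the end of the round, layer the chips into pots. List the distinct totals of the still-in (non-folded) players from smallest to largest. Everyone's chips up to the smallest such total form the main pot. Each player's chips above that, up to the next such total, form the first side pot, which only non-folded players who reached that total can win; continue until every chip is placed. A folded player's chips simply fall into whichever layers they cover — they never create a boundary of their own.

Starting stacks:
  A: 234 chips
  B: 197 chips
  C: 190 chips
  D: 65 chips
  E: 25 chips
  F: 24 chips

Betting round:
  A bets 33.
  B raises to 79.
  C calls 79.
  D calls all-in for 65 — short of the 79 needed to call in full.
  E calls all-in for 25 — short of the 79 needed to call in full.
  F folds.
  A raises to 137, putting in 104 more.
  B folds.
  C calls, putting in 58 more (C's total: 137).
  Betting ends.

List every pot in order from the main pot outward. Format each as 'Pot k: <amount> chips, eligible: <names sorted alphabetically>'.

Contributions: A=137, B=79, C=137, D=65, E=25
Folded: B, F
Pot levels (distinct totals of non-folded players): 25, 65, 137
Layer 1-25: 25 each from A, B, C, D, E = 25*5 = 125 chips; eligible A, C, D, E
Layer 26-65: 40 each from A, B, C, D = 40*4 = 160 chips; eligible A, C, D
Layer 66-137: A 72 + B 14 + C 72 = 158 chips; eligible A, C

Pot 1: 125 chips, eligible: A, C, D, E
Pot 2: 160 chips, eligible: A, C, D
Pot 3: 158 chips, eligible: A, C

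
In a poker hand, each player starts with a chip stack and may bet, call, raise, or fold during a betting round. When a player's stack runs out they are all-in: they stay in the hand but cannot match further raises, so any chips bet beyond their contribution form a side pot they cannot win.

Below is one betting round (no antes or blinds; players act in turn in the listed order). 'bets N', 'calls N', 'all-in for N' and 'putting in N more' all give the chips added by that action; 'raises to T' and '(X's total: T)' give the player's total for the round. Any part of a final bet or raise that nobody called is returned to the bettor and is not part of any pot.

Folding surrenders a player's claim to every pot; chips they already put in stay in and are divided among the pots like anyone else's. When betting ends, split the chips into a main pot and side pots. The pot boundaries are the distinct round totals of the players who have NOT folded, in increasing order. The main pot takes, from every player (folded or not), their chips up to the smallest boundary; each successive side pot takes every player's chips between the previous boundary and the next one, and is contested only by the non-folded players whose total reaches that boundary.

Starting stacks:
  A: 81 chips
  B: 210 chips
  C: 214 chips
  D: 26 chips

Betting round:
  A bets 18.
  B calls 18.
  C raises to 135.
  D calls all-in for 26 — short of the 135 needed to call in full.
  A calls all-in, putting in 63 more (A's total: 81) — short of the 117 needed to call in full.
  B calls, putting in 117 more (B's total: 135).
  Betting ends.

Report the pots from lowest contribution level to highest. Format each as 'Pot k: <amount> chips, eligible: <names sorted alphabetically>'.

Pot 1: 104 chips, eligible: A, B, C, D
Pot 2: 165 chips, eligible: A, B, C
Pot 3: 108 chips, eligible: B, C

Derivation:
Contributions: A=81, B=135, C=135, D=26
Pot levels (distinct totals of non-folded players): 26, 81, 135
Layer 1-26: 26 each from A, B, C, D = 26*4 = 104 chips; eligible A, B, C, D
Layer 27-81: 55 each from A, B, C = 55*3 = 165 chips; eligible A, B, C
Layer 82-135: 54 each from B, C = 54*2 = 108 chips; eligible B, C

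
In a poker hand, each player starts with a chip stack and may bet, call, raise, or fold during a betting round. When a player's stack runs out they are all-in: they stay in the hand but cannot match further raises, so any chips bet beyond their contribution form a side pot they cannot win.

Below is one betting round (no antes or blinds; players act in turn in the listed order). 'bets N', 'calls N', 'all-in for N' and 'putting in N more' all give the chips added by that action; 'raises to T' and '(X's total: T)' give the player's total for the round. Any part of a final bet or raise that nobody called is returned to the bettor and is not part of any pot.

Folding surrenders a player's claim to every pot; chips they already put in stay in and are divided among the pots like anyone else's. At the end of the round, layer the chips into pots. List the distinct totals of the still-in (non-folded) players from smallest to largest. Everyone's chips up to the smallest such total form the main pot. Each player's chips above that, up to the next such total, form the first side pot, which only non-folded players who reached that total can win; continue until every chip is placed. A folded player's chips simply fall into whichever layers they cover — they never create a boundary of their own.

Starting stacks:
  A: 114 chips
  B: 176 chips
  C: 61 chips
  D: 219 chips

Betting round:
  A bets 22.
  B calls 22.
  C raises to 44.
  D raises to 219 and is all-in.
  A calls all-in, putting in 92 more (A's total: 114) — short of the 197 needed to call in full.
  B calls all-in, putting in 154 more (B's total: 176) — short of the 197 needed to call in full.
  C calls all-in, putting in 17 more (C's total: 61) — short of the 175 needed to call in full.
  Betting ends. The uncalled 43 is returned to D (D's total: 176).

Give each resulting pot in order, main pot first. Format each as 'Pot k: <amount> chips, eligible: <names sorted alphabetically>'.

Pot 1: 244 chips, eligible: A, B, C, D
Pot 2: 159 chips, eligible: A, B, D
Pot 3: 124 chips, eligible: B, D

Derivation:
Contributions (after 43 returned to D): A=114, B=176, C=61, D=176
Pot levels (distinct totals of non-folded players): 61, 114, 176
Layer 1-61: 61 each from A, B, C, D = 61*4 = 244 chips; eligible A, B, C, D
Layer 62-114: 53 each from A, B, D = 53*3 = 159 chips; eligible A, B, D
Layer 115-176: 62 each from B, D = 62*2 = 124 chips; eligible B, D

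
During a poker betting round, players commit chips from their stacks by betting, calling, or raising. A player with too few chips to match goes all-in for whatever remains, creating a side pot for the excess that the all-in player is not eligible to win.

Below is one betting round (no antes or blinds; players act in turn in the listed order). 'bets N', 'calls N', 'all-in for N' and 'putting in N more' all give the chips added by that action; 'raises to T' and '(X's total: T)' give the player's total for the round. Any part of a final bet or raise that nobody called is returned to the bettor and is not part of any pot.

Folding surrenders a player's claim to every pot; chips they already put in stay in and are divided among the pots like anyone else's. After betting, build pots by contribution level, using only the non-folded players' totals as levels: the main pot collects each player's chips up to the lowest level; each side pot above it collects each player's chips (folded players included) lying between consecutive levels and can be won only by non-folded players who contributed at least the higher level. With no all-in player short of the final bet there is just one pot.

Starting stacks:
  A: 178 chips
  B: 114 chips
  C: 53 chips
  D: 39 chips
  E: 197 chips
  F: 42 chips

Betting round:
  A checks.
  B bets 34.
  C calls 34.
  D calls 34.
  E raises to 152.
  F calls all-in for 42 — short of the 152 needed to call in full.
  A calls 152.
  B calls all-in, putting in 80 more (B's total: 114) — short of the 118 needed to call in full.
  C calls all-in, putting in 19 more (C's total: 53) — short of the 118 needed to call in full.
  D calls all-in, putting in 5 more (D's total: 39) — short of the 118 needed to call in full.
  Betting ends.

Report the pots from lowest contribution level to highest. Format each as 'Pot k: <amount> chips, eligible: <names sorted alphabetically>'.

Contributions: A=152, B=114, C=53, D=39, E=152, F=42
Pot levels (distinct totals of non-folded players): 39, 42, 53, 114, 152
Layer 1-39: 39 each from A, B, C, D, E, F = 39*6 = 234 chips; eligible A, B, C, D, E, F
Layer 40-42: 3 each from A, B, C, E, F = 3*5 = 15 chips; eligible A, B, C, E, F
Layer 43-53: 11 each from A, B, C, E = 11*4 = 44 chips; eligible A, B, C, E
Layer 54-114: 61 each from A, B, E = 61*3 = 183 chips; eligible A, B, E
Layer 115-152: 38 each from A, E = 38*2 = 76 chips; eligible A, E

Pot 1: 234 chips, eligible: A, B, C, D, E, F
Pot 2: 15 chips, eligible: A, B, C, E, F
Pot 3: 44 chips, eligible: A, B, C, E
Pot 4: 183 chips, eligible: A, B, E
Pot 5: 76 chips, eligible: A, E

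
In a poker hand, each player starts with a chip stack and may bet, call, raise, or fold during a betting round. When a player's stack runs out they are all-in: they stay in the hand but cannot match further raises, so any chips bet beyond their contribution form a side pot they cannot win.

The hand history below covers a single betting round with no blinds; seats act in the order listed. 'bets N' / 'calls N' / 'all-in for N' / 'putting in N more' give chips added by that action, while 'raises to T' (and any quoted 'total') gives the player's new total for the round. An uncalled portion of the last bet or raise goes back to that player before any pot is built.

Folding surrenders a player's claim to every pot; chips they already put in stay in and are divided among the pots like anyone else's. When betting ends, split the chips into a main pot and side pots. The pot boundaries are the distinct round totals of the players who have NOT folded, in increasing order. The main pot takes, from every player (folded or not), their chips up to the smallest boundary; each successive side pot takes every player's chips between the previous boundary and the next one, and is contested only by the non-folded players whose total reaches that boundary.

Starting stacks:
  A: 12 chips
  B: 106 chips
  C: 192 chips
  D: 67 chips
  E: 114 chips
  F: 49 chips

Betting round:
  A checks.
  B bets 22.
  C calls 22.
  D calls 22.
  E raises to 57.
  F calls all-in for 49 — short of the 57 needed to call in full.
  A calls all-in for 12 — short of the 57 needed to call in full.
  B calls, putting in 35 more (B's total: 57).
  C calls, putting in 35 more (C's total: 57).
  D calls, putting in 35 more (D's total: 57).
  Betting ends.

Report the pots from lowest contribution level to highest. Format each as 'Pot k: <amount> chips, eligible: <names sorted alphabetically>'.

Pot 1: 72 chips, eligible: A, B, C, D, E, F
Pot 2: 185 chips, eligible: B, C, D, E, F
Pot 3: 32 chips, eligible: B, C, D, E

Derivation:
Contributions: A=12, B=57, C=57, D=57, E=57, F=49
Pot levels (distinct totals of non-folded players): 12, 49, 57
Layer 1-12: 12 each from A, B, C, D, E, F = 12*6 = 72 chips; eligible A, B, C, D, E, F
Layer 13-49: 37 each from B, C, D, E, F = 37*5 = 185 chips; eligible B, C, D, E, F
Layer 50-57: 8 each from B, C, D, E = 8*4 = 32 chips; eligible B, C, D, E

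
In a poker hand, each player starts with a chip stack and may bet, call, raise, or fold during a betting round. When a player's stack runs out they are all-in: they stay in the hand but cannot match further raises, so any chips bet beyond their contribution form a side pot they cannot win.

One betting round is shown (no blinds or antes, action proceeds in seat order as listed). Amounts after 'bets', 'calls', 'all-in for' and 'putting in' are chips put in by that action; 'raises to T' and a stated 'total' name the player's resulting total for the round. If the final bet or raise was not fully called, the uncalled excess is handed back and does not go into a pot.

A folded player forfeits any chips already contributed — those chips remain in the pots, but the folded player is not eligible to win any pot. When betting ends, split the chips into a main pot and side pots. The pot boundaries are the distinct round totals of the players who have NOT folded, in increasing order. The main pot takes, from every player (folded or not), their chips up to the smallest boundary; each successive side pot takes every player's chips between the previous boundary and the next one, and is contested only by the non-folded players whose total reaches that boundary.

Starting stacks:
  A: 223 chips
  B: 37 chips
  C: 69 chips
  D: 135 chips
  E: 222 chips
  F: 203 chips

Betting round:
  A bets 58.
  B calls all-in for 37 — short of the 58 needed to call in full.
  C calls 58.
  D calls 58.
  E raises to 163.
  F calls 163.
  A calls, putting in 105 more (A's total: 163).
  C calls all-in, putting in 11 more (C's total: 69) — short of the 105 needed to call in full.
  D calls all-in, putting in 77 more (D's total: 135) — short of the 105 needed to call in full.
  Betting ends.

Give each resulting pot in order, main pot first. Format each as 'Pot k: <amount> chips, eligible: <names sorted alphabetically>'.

Pot 1: 222 chips, eligible: A, B, C, D, E, F
Pot 2: 160 chips, eligible: A, C, D, E, F
Pot 3: 264 chips, eligible: A, D, E, F
Pot 4: 84 chips, eligible: A, E, F

Derivation:
Contributions: A=163, B=37, C=69, D=135, E=163, F=163
Pot levels (distinct totals of non-folded players): 37, 69, 135, 163
Layer 1-37: 37 each from A, B, C, D, E, F = 37*6 = 222 chips; eligible A, B, C, D, E, F
Layer 38-69: 32 each from A, C, D, E, F = 32*5 = 160 chips; eligible A, C, D, E, F
Layer 70-135: 66 each from A, D, E, F = 66*4 = 264 chips; eligible A, D, E, F
Layer 136-163: 28 each from A, E, F = 28*3 = 84 chips; eligible A, E, F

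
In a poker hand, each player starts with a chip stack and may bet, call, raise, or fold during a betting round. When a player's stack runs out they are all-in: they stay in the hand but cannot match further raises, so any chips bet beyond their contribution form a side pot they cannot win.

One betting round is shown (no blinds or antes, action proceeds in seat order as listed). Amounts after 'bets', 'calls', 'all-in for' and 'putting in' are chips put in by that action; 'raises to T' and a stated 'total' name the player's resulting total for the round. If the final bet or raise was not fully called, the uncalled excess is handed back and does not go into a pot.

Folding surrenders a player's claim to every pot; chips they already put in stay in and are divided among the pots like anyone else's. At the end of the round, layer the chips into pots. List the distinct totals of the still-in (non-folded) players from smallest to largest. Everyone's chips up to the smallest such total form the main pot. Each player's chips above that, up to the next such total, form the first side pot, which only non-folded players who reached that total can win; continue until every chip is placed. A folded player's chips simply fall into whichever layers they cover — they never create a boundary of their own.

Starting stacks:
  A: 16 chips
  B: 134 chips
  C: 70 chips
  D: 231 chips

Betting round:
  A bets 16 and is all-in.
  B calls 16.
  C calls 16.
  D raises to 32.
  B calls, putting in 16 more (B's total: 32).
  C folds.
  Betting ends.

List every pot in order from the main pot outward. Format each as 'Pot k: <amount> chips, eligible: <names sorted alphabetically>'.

Contributions: A=16, B=32, C=16, D=32
Folded: C
Pot levels (distinct totals of non-folded players): 16, 32
Layer 1-16: 16 each from A, B, C, D = 16*4 = 64 chips; eligible A, B, D
Layer 17-32: 16 each from B, D = 16*2 = 32 chips; eligible B, D

Pot 1: 64 chips, eligible: A, B, D
Pot 2: 32 chips, eligible: B, D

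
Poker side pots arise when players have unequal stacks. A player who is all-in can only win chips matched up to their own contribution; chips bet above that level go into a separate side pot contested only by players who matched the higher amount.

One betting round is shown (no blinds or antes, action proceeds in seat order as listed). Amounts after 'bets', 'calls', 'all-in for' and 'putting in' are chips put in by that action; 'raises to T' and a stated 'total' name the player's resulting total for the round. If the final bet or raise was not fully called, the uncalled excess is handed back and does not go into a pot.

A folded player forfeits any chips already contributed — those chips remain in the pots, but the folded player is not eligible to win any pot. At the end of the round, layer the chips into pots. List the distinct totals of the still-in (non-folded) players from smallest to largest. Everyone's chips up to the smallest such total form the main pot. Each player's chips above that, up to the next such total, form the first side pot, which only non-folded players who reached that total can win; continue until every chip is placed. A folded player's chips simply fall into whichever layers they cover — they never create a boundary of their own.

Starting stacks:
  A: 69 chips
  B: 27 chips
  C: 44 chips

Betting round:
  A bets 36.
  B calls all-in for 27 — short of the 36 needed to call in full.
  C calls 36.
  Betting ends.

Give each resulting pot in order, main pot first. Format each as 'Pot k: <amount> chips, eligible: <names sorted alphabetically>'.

Pot 1: 81 chips, eligible: A, B, C
Pot 2: 18 chips, eligible: A, C

Derivation:
Contributions: A=36, B=27, C=36
Pot levels (distinct totals of non-folded players): 27, 36
Layer 1-27: 27 each from A, B, C = 27*3 = 81 chips; eligible A, B, C
Layer 28-36: 9 each from A, C = 9*2 = 18 chips; eligible A, C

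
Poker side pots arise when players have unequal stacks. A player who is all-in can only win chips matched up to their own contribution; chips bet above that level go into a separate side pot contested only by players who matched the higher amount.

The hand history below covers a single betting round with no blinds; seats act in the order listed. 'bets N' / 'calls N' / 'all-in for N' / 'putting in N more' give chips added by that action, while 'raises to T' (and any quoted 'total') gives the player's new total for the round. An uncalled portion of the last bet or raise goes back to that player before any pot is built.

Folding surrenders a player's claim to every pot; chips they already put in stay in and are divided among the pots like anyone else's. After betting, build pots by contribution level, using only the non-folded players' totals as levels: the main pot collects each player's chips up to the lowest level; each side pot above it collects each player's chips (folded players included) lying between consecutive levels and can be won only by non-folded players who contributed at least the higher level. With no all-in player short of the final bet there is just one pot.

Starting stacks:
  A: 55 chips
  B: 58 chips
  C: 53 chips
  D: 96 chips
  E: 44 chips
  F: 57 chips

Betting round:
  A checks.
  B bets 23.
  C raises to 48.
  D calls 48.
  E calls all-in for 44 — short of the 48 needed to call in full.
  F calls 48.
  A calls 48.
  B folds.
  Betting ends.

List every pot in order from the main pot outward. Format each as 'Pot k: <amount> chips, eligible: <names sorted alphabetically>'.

Contributions: A=48, B=23, C=48, D=48, E=44, F=48
Folded: B
Pot levels (distinct totals of non-folded players): 44, 48
Layer 1-44: A 44 + B 23 + C 44 + D 44 + E 44 + F 44 = 243 chips; eligible A, C, D, E, F
Layer 45-48: 4 each from A, C, D, F = 4*4 = 16 chips; eligible A, C, D, F

Pot 1: 243 chips, eligible: A, C, D, E, F
Pot 2: 16 chips, eligible: A, C, D, F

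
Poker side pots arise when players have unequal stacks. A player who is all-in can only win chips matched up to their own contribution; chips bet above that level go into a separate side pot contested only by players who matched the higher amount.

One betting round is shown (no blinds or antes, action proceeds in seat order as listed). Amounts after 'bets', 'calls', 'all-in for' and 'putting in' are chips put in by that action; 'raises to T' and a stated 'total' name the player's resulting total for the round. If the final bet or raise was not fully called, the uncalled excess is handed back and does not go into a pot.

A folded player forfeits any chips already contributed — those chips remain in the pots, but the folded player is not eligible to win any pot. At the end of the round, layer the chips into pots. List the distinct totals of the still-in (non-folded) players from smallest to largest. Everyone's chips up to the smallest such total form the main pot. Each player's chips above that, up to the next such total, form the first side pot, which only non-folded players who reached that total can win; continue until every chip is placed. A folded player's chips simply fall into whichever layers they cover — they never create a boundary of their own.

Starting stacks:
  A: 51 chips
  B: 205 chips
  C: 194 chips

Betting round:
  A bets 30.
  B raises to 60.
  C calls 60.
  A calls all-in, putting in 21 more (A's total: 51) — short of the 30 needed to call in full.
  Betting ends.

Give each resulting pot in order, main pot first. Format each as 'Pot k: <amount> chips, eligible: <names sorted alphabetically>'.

Pot 1: 153 chips, eligible: A, B, C
Pot 2: 18 chips, eligible: B, C

Derivation:
Contributions: A=51, B=60, C=60
Pot levels (distinct totals of non-folded players): 51, 60
Layer 1-51: 51 each from A, B, C = 51*3 = 153 chips; eligible A, B, C
Layer 52-60: 9 each from B, C = 9*2 = 18 chips; eligible B, C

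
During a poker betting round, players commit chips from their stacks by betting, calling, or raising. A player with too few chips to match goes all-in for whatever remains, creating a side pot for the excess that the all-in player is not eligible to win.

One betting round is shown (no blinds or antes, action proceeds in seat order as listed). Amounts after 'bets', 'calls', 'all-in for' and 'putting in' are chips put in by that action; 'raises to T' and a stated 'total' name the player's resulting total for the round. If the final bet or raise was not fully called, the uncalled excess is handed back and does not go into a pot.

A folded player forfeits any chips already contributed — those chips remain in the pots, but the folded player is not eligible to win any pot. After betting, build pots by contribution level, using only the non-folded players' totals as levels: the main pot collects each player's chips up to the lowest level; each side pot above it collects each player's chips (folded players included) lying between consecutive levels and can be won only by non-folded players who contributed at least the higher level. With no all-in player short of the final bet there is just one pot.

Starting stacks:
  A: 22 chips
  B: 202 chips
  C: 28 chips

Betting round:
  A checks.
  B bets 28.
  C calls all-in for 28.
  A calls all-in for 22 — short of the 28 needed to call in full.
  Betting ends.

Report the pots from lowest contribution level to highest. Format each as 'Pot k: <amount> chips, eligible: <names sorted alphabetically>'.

Pot 1: 66 chips, eligible: A, B, C
Pot 2: 12 chips, eligible: B, C

Derivation:
Contributions: A=22, B=28, C=28
Pot levels (distinct totals of non-folded players): 22, 28
Layer 1-22: 22 each from A, B, C = 22*3 = 66 chips; eligible A, B, C
Layer 23-28: 6 each from B, C = 6*2 = 12 chips; eligible B, C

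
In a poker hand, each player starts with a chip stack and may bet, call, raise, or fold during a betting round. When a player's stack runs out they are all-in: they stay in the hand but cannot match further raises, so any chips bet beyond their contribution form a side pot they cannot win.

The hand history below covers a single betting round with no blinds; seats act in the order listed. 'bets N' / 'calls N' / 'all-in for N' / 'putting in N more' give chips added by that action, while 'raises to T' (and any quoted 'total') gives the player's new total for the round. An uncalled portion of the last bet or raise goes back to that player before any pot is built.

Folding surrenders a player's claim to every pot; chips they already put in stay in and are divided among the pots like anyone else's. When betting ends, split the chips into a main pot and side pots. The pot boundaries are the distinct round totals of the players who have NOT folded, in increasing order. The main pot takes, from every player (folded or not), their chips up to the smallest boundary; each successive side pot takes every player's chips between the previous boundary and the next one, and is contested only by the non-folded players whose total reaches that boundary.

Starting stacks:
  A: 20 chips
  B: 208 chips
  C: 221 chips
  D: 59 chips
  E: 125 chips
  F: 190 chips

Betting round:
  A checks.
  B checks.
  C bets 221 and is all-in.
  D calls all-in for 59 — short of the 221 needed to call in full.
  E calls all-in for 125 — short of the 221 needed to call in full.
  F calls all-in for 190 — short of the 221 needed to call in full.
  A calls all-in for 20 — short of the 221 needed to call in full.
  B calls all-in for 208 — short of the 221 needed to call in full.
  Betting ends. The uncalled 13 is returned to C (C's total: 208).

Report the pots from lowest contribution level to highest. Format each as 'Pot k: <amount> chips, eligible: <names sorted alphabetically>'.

Contributions (after 13 returned to C): A=20, B=208, C=208, D=59, E=125, F=190
Pot levels (distinct totals of non-folded players): 20, 59, 125, 190, 208
Layer 1-20: 20 each from A, B, C, D, E, F = 20*6 = 120 chips; eligible A, B, C, D, E, F
Layer 21-59: 39 each from B, C, D, E, F = 39*5 = 195 chips; eligible B, C, D, E, F
Layer 60-125: 66 each from B, C, E, F = 66*4 = 264 chips; eligible B, C, E, F
Layer 126-190: 65 each from B, C, F = 65*3 = 195 chips; eligible B, C, F
Layer 191-208: 18 each from B, C = 18*2 = 36 chips; eligible B, C

Pot 1: 120 chips, eligible: A, B, C, D, E, F
Pot 2: 195 chips, eligible: B, C, D, E, F
Pot 3: 264 chips, eligible: B, C, E, F
Pot 4: 195 chips, eligible: B, C, F
Pot 5: 36 chips, eligible: B, C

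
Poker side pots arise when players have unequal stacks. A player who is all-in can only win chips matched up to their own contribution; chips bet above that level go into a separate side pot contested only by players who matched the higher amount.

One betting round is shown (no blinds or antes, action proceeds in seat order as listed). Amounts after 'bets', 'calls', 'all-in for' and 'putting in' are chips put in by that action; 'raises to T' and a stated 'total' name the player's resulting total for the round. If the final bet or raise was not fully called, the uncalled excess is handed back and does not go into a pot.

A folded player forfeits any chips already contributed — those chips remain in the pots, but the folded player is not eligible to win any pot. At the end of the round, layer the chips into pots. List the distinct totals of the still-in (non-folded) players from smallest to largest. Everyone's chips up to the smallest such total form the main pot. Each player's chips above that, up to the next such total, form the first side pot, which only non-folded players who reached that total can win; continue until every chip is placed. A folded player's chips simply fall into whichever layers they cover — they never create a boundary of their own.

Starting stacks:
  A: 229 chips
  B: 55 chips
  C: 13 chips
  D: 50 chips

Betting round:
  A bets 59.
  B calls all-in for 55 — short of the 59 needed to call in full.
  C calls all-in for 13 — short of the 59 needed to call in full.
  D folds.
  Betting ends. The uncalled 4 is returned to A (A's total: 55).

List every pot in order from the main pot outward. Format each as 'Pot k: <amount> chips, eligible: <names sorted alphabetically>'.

Contributions (after 4 returned to A): A=55, B=55, C=13
Folded: D
Pot levels (distinct totals of non-folded players): 13, 55
Layer 1-13: 13 each from A, B, C = 13*3 = 39 chips; eligible A, B, C
Layer 14-55: 42 each from A, B = 42*2 = 84 chips; eligible A, B

Pot 1: 39 chips, eligible: A, B, C
Pot 2: 84 chips, eligible: A, B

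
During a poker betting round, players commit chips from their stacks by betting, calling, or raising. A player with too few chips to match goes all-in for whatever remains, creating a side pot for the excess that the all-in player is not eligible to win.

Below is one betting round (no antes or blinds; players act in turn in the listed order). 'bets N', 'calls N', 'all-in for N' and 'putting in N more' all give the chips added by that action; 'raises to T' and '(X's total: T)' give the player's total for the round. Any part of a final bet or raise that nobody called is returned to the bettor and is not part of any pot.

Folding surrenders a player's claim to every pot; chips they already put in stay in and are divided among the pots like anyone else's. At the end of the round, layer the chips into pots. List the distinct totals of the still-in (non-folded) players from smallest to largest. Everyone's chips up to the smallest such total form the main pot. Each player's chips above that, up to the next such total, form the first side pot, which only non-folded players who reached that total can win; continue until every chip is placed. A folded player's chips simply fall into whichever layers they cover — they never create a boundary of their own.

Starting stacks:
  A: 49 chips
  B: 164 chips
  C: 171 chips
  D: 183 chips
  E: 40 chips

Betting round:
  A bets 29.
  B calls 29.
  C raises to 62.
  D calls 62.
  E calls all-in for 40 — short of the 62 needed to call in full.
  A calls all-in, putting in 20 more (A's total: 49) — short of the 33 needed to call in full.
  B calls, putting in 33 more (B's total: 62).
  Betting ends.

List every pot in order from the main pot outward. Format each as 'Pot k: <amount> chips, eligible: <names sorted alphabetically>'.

Pot 1: 200 chips, eligible: A, B, C, D, E
Pot 2: 36 chips, eligible: A, B, C, D
Pot 3: 39 chips, eligible: B, C, D

Derivation:
Contributions: A=49, B=62, C=62, D=62, E=40
Pot levels (distinct totals of non-folded players): 40, 49, 62
Layer 1-40: 40 each from A, B, C, D, E = 40*5 = 200 chips; eligible A, B, C, D, E
Layer 41-49: 9 each from A, B, C, D = 9*4 = 36 chips; eligible A, B, C, D
Layer 50-62: 13 each from B, C, D = 13*3 = 39 chips; eligible B, C, D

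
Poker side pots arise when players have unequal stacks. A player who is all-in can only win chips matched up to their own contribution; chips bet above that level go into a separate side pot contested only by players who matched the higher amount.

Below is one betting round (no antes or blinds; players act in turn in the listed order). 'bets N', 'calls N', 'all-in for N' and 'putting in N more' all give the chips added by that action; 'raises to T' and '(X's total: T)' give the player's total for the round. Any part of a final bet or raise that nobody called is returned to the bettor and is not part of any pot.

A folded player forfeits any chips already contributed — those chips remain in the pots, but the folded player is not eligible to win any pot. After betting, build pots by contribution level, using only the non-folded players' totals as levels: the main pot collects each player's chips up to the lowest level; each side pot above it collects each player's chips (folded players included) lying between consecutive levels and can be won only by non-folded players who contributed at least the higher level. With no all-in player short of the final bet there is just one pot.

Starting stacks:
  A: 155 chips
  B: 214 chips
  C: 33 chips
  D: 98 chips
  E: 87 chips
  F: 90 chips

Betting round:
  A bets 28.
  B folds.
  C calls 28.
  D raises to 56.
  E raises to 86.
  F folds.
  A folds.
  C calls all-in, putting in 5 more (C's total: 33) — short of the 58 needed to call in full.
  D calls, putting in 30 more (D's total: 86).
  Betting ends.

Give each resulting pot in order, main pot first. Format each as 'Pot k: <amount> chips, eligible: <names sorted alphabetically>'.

Contributions: A=28, C=33, D=86, E=86
Folded: A, B, F
Pot levels (distinct totals of non-folded players): 33, 86
Layer 1-33: A 28 + C 33 + D 33 + E 33 = 127 chips; eligible C, D, E
Layer 34-86: 53 each from D, E = 53*2 = 106 chips; eligible D, E

Pot 1: 127 chips, eligible: C, D, E
Pot 2: 106 chips, eligible: D, E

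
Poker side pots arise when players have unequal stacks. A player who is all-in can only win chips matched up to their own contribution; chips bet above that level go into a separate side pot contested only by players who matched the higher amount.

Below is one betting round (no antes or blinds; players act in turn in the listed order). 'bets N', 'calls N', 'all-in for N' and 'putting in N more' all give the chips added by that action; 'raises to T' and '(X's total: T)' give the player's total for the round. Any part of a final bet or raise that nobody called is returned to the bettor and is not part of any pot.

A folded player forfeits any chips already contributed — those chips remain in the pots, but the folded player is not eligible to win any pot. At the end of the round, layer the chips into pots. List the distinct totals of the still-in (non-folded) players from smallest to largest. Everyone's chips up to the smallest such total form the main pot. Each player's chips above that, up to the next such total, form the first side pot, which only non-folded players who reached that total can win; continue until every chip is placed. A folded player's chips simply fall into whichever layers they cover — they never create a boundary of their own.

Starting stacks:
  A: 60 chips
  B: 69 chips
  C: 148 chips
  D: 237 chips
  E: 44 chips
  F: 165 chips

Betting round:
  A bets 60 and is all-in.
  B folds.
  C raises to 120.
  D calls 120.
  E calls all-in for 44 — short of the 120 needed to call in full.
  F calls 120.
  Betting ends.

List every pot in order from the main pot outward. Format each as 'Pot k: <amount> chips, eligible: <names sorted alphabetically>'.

Contributions: A=60, C=120, D=120, E=44, F=120
Folded: B
Pot levels (distinct totals of non-folded players): 44, 60, 120
Layer 1-44: 44 each from A, C, D, E, F = 44*5 = 220 chips; eligible A, C, D, E, F
Layer 45-60: 16 each from A, C, D, F = 16*4 = 64 chips; eligible A, C, D, F
Layer 61-120: 60 each from C, D, F = 60*3 = 180 chips; eligible C, D, F

Pot 1: 220 chips, eligible: A, C, D, E, F
Pot 2: 64 chips, eligible: A, C, D, F
Pot 3: 180 chips, eligible: C, D, F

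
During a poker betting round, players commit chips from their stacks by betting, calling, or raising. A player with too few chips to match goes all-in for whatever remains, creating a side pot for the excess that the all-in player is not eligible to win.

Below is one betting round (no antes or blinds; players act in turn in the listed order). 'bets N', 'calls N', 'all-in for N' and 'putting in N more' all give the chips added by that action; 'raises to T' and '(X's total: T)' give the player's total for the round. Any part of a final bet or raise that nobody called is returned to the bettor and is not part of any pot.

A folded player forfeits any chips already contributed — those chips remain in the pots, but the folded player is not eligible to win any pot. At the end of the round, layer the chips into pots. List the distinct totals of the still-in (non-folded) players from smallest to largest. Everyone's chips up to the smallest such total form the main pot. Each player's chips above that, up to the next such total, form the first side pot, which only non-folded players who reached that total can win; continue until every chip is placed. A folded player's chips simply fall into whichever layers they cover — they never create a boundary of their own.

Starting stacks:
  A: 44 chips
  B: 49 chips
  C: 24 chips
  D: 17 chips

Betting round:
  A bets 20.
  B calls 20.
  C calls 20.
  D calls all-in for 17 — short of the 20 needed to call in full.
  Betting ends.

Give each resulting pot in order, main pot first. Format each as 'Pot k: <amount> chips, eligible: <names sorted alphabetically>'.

Contributions: A=20, B=20, C=20, D=17
Pot levels (distinct totals of non-folded players): 17, 20
Layer 1-17: 17 each from A, B, C, D = 17*4 = 68 chips; eligible A, B, C, D
Layer 18-20: 3 each from A, B, C = 3*3 = 9 chips; eligible A, B, C

Pot 1: 68 chips, eligible: A, B, C, D
Pot 2: 9 chips, eligible: A, B, C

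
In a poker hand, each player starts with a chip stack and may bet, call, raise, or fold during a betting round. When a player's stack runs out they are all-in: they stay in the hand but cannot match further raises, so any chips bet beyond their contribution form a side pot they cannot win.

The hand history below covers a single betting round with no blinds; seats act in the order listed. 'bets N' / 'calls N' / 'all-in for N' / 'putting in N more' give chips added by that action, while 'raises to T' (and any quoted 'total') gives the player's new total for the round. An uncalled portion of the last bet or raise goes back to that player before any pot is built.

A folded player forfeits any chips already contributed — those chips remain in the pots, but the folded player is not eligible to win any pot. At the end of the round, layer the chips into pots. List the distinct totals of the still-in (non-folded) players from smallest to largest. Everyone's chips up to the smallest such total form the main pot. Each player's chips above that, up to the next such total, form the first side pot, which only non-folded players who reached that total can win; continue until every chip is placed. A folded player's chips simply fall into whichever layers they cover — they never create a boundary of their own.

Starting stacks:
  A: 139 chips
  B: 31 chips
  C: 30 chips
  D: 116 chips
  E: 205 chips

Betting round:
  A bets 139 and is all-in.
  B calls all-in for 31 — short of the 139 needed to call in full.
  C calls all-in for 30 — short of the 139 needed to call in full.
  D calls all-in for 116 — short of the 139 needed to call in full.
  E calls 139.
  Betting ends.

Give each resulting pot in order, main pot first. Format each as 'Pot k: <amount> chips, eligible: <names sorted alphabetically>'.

Contributions: A=139, B=31, C=30, D=116, E=139
Pot levels (distinct totals of non-folded players): 30, 31, 116, 139
Layer 1-30: 30 each from A, B, C, D, E = 30*5 = 150 chips; eligible A, B, C, D, E
Layer 31-31: 1 each from A, B, D, E = 1*4 = 4 chips; eligible A, B, D, E
Layer 32-116: 85 each from A, D, E = 85*3 = 255 chips; eligible A, D, E
Layer 117-139: 23 each from A, E = 23*2 = 46 chips; eligible A, E

Pot 1: 150 chips, eligible: A, B, C, D, E
Pot 2: 4 chips, eligible: A, B, D, E
Pot 3: 255 chips, eligible: A, D, E
Pot 4: 46 chips, eligible: A, E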